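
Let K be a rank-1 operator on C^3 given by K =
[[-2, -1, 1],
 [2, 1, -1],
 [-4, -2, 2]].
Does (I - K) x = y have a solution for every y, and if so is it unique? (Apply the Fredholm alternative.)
(I - K) is singular (det(I - K) = 0, i.e. 1 ∈ sigma(K)). (I - K) x = y is solvable iff y ⊥ ker((I - K)^*) = span{(-2, -1, 1)}, i.e. iff -2y_1 - y_2 + y_3 = 0. When solvable, the solutions are x = y + c·(1, -1, 2), c arbitrary (ker(I - K) = span{(1, -1, 2)}, dimension 1).

K has rank 1, so it is an outer product K = u v^T: every row of K is a multiple of one row vector. Reading off the entries, u = (1, -1, 2) and v = (-2, -1, 1) (row i of K equals u_i·v^T). A rank-one matrix u v^T satisfies K u = u (v·u) and kills the (2)-dimensional subspace v^⊥, so its characteristic polynomial is lambda^2 (lambda - v·u) with v·u = tr K = 1. Hence the eigenvalues of I - K are 1 (multiplicity 2) and 1 - (1) = 0, so det(I - K) = 0. (Direct check: I - K =
[[3, 1, -1],
 [-2, 0, 1],
 [4, 2, -1]]
has determinant 0.) So 1 is an eigenvalue of K and (I - K) is not invertible. The finite-dimensional Fredholm alternative says: either (I - K) is invertible, or ker(I - K) ≠ {0} and then range(I - K) = ker((I - K)^*)^⊥, with dim ker(I - K) = dim ker((I - K)^*). We are in the second case, so we need both kernels. Kernel of I - K: (I - K) u = u - u (v·u) = u - u = 0, so ker(I - K) = span{u} = span{(1, -1, 2)} (it is exactly 1-dimensional because rank(I - K) = 2). Kernel of the adjoint: K is real, so (I - K)^* = I - K^T = I - v u^T, and (I - v u^T) v = v - v (u·v) = 0; hence ker((I - K)^*) = span{v} = span{(-2, -1, 1)}. Therefore (I - K) x = y is solvable iff <y, v> = 0, i.e. iff -2y_1 - y_2 + y_3 = 0. When this holds, K y = u (v·y) = 0, so (I - K) y = y and x = y is a particular solution; the full solution set is the line x = y + c·u = y + c·(1, -1, 2), c ∈ C.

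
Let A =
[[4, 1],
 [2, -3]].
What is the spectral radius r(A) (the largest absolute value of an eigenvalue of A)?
r(A) = (1 + sqrt(57))/2 ≈ 4.2749

The eigenvalues of A are the roots of its characteristic polynomial. With M = A (coefficients from the trace and determinant):
  p(λ) = det(λ I - M) = λ^2 - λ - 14.
For λ^2 - λ - 14 the discriminant is 57. It is nonnegative but not a perfect square, so the roots are real and irrational: λ = (1 ± sqrt(57))/2 ≈ 4.2749, -3.2749.
Thus the eigenvalues (to 4 decimals) are 4.2749 (modulus 4.2749); -3.2749 (modulus 3.2749). The spectral radius is the largest modulus: r(A) = (1 + sqrt(57))/2 ≈ 4.2749. (Cross-check: r(A) ≤ ||A||_2 ≈ 4.515; equality holds whenever A is normal, though it can also hold for some non-normal A.)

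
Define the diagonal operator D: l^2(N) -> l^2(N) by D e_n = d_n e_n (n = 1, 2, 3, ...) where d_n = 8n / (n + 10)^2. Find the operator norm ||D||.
||D|| = 1/5 (attained at n = 10)

For D diagonal, ||D|| = sup_n |d_n|. Treat f(x) = 8x / (x + 10)^2 for real x > 0. By the quotient rule, f'(x) = 8(10 - x)/(x + 10)^3, which is positive for x < 10 and negative for x > 10. So f has a unique maximum at x = 10, and since 10 is a positive integer, the supremum over n ≥ 1 is attained at n = 10: d_10 = 8·10/(10 + 10)^2 = 8·10/400 = 1/5. Hence ||D|| = 1/5.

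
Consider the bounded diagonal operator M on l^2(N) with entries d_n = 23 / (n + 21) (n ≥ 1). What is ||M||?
||M|| = 23/22 (attained at n = 1)

For M diagonal, ||M|| = sup_n |d_n| = sup_n 23/(n + 21). This is positive and strictly decreasing in n, so the supremum is attained at n = 1: d_1 = 23/(1 + 21) = 23/22. Hence ||M|| = 23/22.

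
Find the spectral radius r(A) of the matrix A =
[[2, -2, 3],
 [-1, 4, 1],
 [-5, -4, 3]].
r(A) ≈ 4.7755

The eigenvalues of A are the roots of its characteristic polynomial. With M = A (coefficients from the trace, the sum of principal 2x2 minors, and det A):
  p(λ) = det(λ I - M) = λ^3 - 9λ^2 + 43λ - 108.
No integer candidate from the rational root theorem (±divisors of 108) is a root, so the roots are irrational. The cubic discriminant is Δ = -45787 < 0, so there is one real root and a complex-conjugate pair. p(4) = -16 and p(5) = 7 have opposite signs, so a root lies in (4, 5); Newton's method refines it to λ ≈ 4.7357. Dividing out (λ - (4.7357)) leaves approximately λ^2 - 4.2643λ + 22.8055. For λ^2 - 4.2643λ + 22.8055 the discriminant is -73.0379. It is negative, so the remaining roots are the complex-conjugate pair λ ≈ 2.1322 ± 4.2731i. Their product equals the constant term, so |λ|^2 ≈ 22.8055 and |λ| ≈ 4.7755.
Thus the eigenvalues (to 4 decimals) are 4.7357 (modulus 4.7357); 2.1322 ± 4.2731i (modulus 4.7755). The spectral radius is the largest modulus: r(A) ≈ 4.7755. (Cross-check: r(A) ≤ ||A||_2 ≈ 7.3383; equality holds whenever A is normal, though it can also hold for some non-normal A.)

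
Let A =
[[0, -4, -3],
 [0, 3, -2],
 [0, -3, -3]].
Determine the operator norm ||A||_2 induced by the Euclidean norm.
||A||_2 = sqrt((56 + sqrt(1044))/2) ≈ 6.645 (= sqrt(largest eigenvalue of A^T A))

||A||_2 = sigma_max(A) = sqrt(lambda_max(A^T A)). Form the symmetric matrix M = A^T A =
[[0, 0, 0],
 [0, 34, 15],
 [0, 15, 22]].
Its characteristic polynomial (trace, sum of principal 2x2 minors, determinant of M give the coefficients) is
  p(λ) = det(λ I - M) = λ^3 - 56λ^2 + 523λ.
The constant term is 0, so λ = 0 is a root. Dividing out λ leaves p(λ) = λ(λ^2 - 56λ + 523). For λ^2 - 56λ + 523 the discriminant is 1044. It is nonnegative but not a perfect square, so the roots are real and irrational: λ = (56 ± sqrt(1044))/2 ≈ 44.1555, 11.8445.
So the eigenvalues of A^T A are ≈ 0, 11.8445, 44.1555 (all ≥ 0, as they must be for A^T A). The largest is λ_max = (56 + sqrt(1044))/2 ≈ 44.1555, hence ||A||_2 = sqrt(λ_max) = sqrt((56 + sqrt(1044))/2) ≈ 6.645.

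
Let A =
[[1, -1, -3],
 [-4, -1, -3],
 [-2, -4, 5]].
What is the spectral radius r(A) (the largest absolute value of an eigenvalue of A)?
r(A) ≈ 6.5287

The eigenvalues of A are the roots of its characteristic polynomial. With M = A (coefficients from the trace, the sum of principal 2x2 minors, and det A):
  p(λ) = det(λ I - M) = λ^3 - 5λ^2 - 23λ + 85.
No integer candidate from the rational root theorem (±divisors of 85) is a root, so the roots are irrational. The cubic discriminant is Δ = 85268 > 0, so there are three distinct real roots. p(-5) = -50 and p(-4) = 33 have opposite signs, so a root lies in (-5, -4); Newton's method refines it to λ ≈ -4.4527. p(2) = 27 and p(3) = -2 have opposite signs, so a root lies in (2, 3); Newton's method refines it to λ ≈ 2.9239. p(6) = -17 and p(7) = 22 have opposite signs, so a root lies in (6, 7); Newton's method refines it to λ ≈ 6.5287. Check (Vieta): the three roots sum to 5, matching tr M = 5.
Thus the eigenvalues (to 4 decimals) are -4.4527 (modulus 4.4527); 2.9239 (modulus 2.9239); 6.5287 (modulus 6.5287). The spectral radius is the largest modulus: r(A) ≈ 6.5287. (Cross-check: r(A) ≤ ||A||_2 ≈ 7.096; equality holds whenever A is normal, though it can also hold for some non-normal A.)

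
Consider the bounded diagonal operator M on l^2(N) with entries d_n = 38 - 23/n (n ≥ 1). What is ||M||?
||M|| = 38

For a diagonal operator on l^2 with entries d_n, ||M|| = sup_n |d_n|. Here d_1 = 15, d_2 = 53/2, ..., and d_n = 38 - 23/n increases monotonically toward 38. All terms lie in [15, 38), so |d_n| = d_n and the supremum is the limit 38, which is not attained by any individual d_n. Hence ||M|| = 38.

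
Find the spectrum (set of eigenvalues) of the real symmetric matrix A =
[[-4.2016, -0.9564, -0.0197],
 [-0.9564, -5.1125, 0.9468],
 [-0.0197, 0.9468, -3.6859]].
sigma(A) ≈ {-6, -4, -3}

A is real symmetric, so its spectrum consists of real eigenvalues. Expanding the characteristic polynomial of the displayed matrix gives
  det(λ I - A) = p(λ) = λ^3 + (13)λ^2 + (54)λ + (72).
Solving p(λ) = 0 yields eigenvalues ≈ -6, -4, -3. (A is shown rounded to 4 decimals, so these recover the underlying integer eigenvalues to within that precision.)
Verification: the trace of A = -13 equals the sum of eigenvalues -13, and det(A) ≈ -72.0000 matches the eigenvalue product -72.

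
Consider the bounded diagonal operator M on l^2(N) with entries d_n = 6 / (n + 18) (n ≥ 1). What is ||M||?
||M|| = 6/19 (attained at n = 1)

For M diagonal, ||M|| = sup_n |d_n| = sup_n 6/(n + 18). This is positive and strictly decreasing in n, so the supremum is attained at n = 1: d_1 = 6/(1 + 18) = 6/19. Hence ||M|| = 6/19.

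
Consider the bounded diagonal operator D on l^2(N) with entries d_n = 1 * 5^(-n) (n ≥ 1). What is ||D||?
||D|| = 1/5 (attained at n = 1)

For D diagonal, ||D|| = sup_n |d_n|. The sequence d_n = 1 * 5^(-n) is positive and strictly decreasing (ratio 5^(-1) < 1), so the supremum is d_1 = 1/5. Hence ||D|| = 1/5.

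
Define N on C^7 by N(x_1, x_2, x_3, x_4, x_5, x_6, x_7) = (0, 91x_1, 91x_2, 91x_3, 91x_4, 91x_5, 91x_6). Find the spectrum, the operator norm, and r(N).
sigma(N) = {0}; ||N|| = 91; r(N) = 0. (N is nilpotent with N^7 = 0.)

On C^7, N is a strictly lower-triangular matrix with 91 on the subdiagonal and zeros elsewhere, so its characteristic polynomial is lambda^7 and every eigenvalue is 0: sigma(N) = {0}. For the operator norm, N e_i = 91e_{i+1} for i = 1, ..., 6 and N e_7 = 0, so the singular values of N are 91 (with multiplicity 6) and 0; hence ||N|| = 91. The spectral radius r(N) = max|lambda| = 0. Note ||N|| > r(N) — characteristic of non-normal nilpotent operators. Indeed N^7 = 0.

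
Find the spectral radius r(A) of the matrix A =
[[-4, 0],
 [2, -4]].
r(A) = 4

The eigenvalues of A are the roots of its characteristic polynomial. With M = A (coefficients from the trace and determinant):
  p(λ) = det(λ I - M) = λ^2 + 8λ + 16.
For λ^2 + 8λ + 16 the discriminant is 0. It is a perfect square (0^2), so the roots are rational: λ = (-8 ± 0)/2 = -4, -4.
Thus the eigenvalues (to 4 decimals) are -4 (modulus 4). The spectral radius is the largest modulus: r(A) = 4. (Cross-check: r(A) ≤ ||A||_2 ≈ 5.1231; equality holds whenever A is normal, though it can also hold for some non-normal A.)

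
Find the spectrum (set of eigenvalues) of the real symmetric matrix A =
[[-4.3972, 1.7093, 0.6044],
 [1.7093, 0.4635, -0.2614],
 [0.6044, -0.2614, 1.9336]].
sigma(A) ≈ {-5, 1, 2}

A is real symmetric, so its spectrum consists of real eigenvalues. Expanding the characteristic polynomial of the displayed matrix gives
  det(λ I - A) = p(λ) = λ^3 + (2)λ^2 + (-13)λ + (10).
Solving p(λ) = 0 yields eigenvalues ≈ -5, 1, 2. (A is shown rounded to 4 decimals, so these recover the underlying integer eigenvalues to within that precision.)
Verification: the trace of A = -2 equals the sum of eigenvalues -2, and det(A) ≈ -9.9992 matches the eigenvalue product -10.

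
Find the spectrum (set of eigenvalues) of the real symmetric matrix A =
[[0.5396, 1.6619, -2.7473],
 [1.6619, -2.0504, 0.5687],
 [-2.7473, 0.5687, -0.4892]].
sigma(A) ≈ {-4, -1, 3}

A is real symmetric, so its spectrum consists of real eigenvalues. Expanding the characteristic polynomial of the displayed matrix gives
  det(λ I - A) = p(λ) = λ^3 + (2)λ^2 + (-11)λ + (-12).
Solving p(λ) = 0 yields eigenvalues ≈ -4, -1, 3. (A is shown rounded to 4 decimals, so these recover the underlying integer eigenvalues to within that precision.)
Verification: the trace of A = -2 equals the sum of eigenvalues -2, and det(A) ≈ 12.0005 matches the eigenvalue product 12.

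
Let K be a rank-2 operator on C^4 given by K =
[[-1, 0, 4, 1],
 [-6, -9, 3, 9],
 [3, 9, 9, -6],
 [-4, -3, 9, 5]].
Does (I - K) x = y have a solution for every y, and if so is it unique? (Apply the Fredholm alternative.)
(I - K) is invertible (det(I - K) = -43 ≠ 0), so for every y in C^4 the equation (I - K) x = y has a unique solution.

K has rank 2 and factors as K = U V^T = u1 v1^T + u2 v2^T with u1 = (1, 0, 3, 2), v1 = (1, 3, 3, -2), u2 = (1, 3, 0, 3), v2 = (-2, -3, 1, 3) (multiplying out reproduces the displayed K). The nonzero eigenvalues of U V^T coincide with those of the 2 x 2 matrix G = V^T U = [[v1·u1, v1·u2], [v2·u1, v2·u2]] = [[6, 4], [7, -2]], and by the Sylvester determinant identity det(I_4 - U V^T) = det(I_2 - V^T U) = det([[-5, -4], [-7, 3]]) = (-5)(3) - (-4)(-7) = -43. (Direct check: I - K =
[[2, 0, -4, -1],
 [6, 10, -3, -9],
 [-3, -9, -8, 6],
 [4, 3, -9, -4]]
has determinant -43.) The finite-dimensional Fredholm alternative says: either (I - K) is invertible, or ker(I - K) ≠ {0} and then range(I - K) = ker((I - K)^*)^⊥, with dim ker(I - K) = dim ker((I - K)^*). Since det(I - K) ≠ 0, 1 is not an eigenvalue of K and ker(I - K) = {0}, so we are in the first case: for every y there is a unique x = (I - K)^(-1) y. (Explicitly, by the Woodbury identity, (I - U V^T)^(-1) = I + U (I_2 - G)^(-1) V^T.)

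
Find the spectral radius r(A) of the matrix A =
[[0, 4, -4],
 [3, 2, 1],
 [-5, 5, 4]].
r(A) ≈ 6.4676

The eigenvalues of A are the roots of its characteristic polynomial. With M = A (coefficients from the trace, the sum of principal 2x2 minors, and det A):
  p(λ) = det(λ I - M) = λ^3 - 6λ^2 - 29λ + 168.
No integer candidate from the rational root theorem (±divisors of 168) is a root, so the roots are irrational. The cubic discriminant is Δ = 37112 > 0, so there are three distinct real roots. p(-6) = -90 and p(-5) = 38 have opposite signs, so a root lies in (-6, -5); Newton's method refines it to λ ≈ -5.3358. p(4) = 20 and p(5) = -2 have opposite signs, so a root lies in (4, 5); Newton's method refines it to λ ≈ 4.8682. p(6) = -6 and p(7) = 14 have opposite signs, so a root lies in (6, 7); Newton's method refines it to λ ≈ 6.4676. Check (Vieta): the three roots sum to 6, matching tr M = 6.
Thus the eigenvalues (to 4 decimals) are -5.3358 (modulus 5.3358); 4.8682 (modulus 4.8682); 6.4676 (modulus 6.4676). The spectral radius is the largest modulus: r(A) ≈ 6.4676. (Cross-check: r(A) ≤ ||A||_2 ≈ 8.1529; equality holds whenever A is normal, though it can also hold for some non-normal A.)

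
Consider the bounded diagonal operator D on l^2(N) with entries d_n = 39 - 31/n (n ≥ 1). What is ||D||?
||D|| = 39

For a diagonal operator on l^2 with entries d_n, ||D|| = sup_n |d_n|. Here d_1 = 8, d_2 = 47/2, ..., and d_n = 39 - 31/n increases monotonically toward 39. All terms lie in [8, 39), so |d_n| = d_n and the supremum is the limit 39, which is not attained by any individual d_n. Hence ||D|| = 39.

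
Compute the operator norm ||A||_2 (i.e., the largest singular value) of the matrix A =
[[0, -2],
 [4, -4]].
||A||_2 = sqrt((36 + sqrt(1040))/2) ≈ 5.8416 (= sqrt(largest eigenvalue of A^T A))

||A||_2 = sigma_max(A) = sqrt(lambda_max(A^T A)). Form the symmetric matrix M = A^T A =
[[16, -16],
 [-16, 20]].
Its characteristic polynomial (trace, determinant of M give the coefficients) is
  p(λ) = det(λ I - M) = λ^2 - 36λ + 64.
For λ^2 - 36λ + 64 the discriminant is 1040. It is nonnegative but not a perfect square, so the roots are real and irrational: λ = (36 ± sqrt(1040))/2 ≈ 34.1245, 1.8755.
So the eigenvalues of A^T A are ≈ 1.8755, 34.1245 (all ≥ 0, as they must be for A^T A). The largest is λ_max = (36 + sqrt(1040))/2 ≈ 34.1245, hence ||A||_2 = sqrt(λ_max) = sqrt((36 + sqrt(1040))/2) ≈ 5.8416.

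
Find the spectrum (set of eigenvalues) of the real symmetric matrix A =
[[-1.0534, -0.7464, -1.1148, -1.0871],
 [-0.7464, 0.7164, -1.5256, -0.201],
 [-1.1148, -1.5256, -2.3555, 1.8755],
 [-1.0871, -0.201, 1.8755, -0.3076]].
sigma(A) ≈ {-4, -2, 1, 2}

A is real symmetric, so its spectrum consists of real eigenvalues. Expanding the characteristic polynomial of the displayed matrix gives
  det(λ I - A) = p(λ) = λ^4 + (3)λ^3 + (-8)λ^2 + (-12)λ + (16).
Solving p(λ) = 0 yields eigenvalues ≈ -4, -2, 1, 2. (A is shown rounded to 4 decimals, so these recover the underlying integer eigenvalues to within that precision.)
Verification: the trace of A = -3 equals the sum of eigenvalues -3, and det(A) ≈ 15.9999 matches the eigenvalue product 16.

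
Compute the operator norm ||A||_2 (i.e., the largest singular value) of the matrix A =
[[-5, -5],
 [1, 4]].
||A||_2 = sqrt((67 + sqrt(3589))/2) ≈ 7.9658 (= sqrt(largest eigenvalue of A^T A))

||A||_2 = sigma_max(A) = sqrt(lambda_max(A^T A)). Form the symmetric matrix M = A^T A =
[[26, 29],
 [29, 41]].
Its characteristic polynomial (trace, determinant of M give the coefficients) is
  p(λ) = det(λ I - M) = λ^2 - 67λ + 225.
For λ^2 - 67λ + 225 the discriminant is 3589. It is nonnegative but not a perfect square, so the roots are real and irrational: λ = (67 ± sqrt(3589))/2 ≈ 63.4541, 3.5459.
So the eigenvalues of A^T A are ≈ 3.5459, 63.4541 (all ≥ 0, as they must be for A^T A). The largest is λ_max = (67 + sqrt(3589))/2 ≈ 63.4541, hence ||A||_2 = sqrt(λ_max) = sqrt((67 + sqrt(3589))/2) ≈ 7.9658.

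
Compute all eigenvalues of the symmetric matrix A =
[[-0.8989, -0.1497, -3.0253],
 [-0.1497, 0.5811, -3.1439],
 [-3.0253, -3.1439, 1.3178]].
sigma(A) ≈ {-4, 0, 5}

A is real symmetric, so its spectrum consists of real eigenvalues. Expanding the characteristic polynomial of the displayed matrix gives
  det(λ I - A) = p(λ) = λ^3 + (-1)λ^2 + (-20)λ + (0).
Solving p(λ) = 0 yields eigenvalues ≈ -4, 0, 5. (A is shown rounded to 4 decimals, so these recover the underlying integer eigenvalues to within that precision.)
Verification: the trace of A = 1 equals the sum of eigenvalues 1, and det(A) ≈ 0.0008 matches the eigenvalue product 0.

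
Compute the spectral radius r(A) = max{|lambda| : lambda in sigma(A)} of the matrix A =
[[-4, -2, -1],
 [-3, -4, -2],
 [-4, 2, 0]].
r(A) ≈ 6.7358

The eigenvalues of A are the roots of its characteristic polynomial. With M = A (coefficients from the trace, the sum of principal 2x2 minors, and det A):
  p(λ) = det(λ I - M) = λ^3 + 8λ^2 + 10λ + 10.
No integer candidate from the rational root theorem (±divisors of 10) is a root, so the roots are irrational. The cubic discriminant is Δ = -6380 < 0, so there is one real root and a complex-conjugate pair. p(-7) = -11 and p(-6) = 22 have opposite signs, so a root lies in (-7, -6); Newton's method refines it to λ ≈ -6.7358. Dividing out (λ - (-6.7358)) leaves approximately λ^2 + 1.2642λ + 1.4846. For λ^2 + 1.2642λ + 1.4846 the discriminant is -4.3402. It is negative, so the remaining roots are the complex-conjugate pair λ ≈ -0.6321 ± 1.0417i. Their product equals the constant term, so |λ|^2 ≈ 1.4846 and |λ| ≈ 1.2184.
Thus the eigenvalues (to 4 decimals) are -6.7358 (modulus 6.7358); -0.6321 ± 1.0417i (modulus 1.2184). The spectral radius is the largest modulus: r(A) ≈ 6.7358. (Cross-check: r(A) ≤ ||A||_2 ≈ 7.1544; equality holds whenever A is normal, though it can also hold for some non-normal A.)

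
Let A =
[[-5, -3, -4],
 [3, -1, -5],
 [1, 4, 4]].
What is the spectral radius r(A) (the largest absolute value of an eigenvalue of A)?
r(A) ≈ 4.5913

The eigenvalues of A are the roots of its characteristic polynomial. With M = A (coefficients from the trace, the sum of principal 2x2 minors, and det A):
  p(λ) = det(λ I - M) = λ^3 + 2λ^2 + 14λ + 81.
No integer candidate from the rational root theorem (±divisors of 81) is a root, so the roots are irrational. The cubic discriminant is Δ = -149107 < 0, so there is one real root and a complex-conjugate pair. p(-4) = -7 and p(-3) = 30 have opposite signs, so a root lies in (-4, -3); Newton's method refines it to λ ≈ -3.8425. Dividing out (λ - (-3.8425)) leaves approximately λ^2 - 1.8425λ + 21.0799. For λ^2 - 1.8425λ + 21.0799 the discriminant is -80.9248. It is negative, so the remaining roots are the complex-conjugate pair λ ≈ 0.9213 ± 4.4979i. Their product equals the constant term, so |λ|^2 ≈ 21.0799 and |λ| ≈ 4.5913.
Thus the eigenvalues (to 4 decimals) are -3.8425 (modulus 3.8425); 0.9213 ± 4.4979i (modulus 4.5913). The spectral radius is the largest modulus: r(A) ≈ 4.5913. (Cross-check: r(A) ≤ ||A||_2 ≈ 9.136; equality holds whenever A is normal, though it can also hold for some non-normal A.)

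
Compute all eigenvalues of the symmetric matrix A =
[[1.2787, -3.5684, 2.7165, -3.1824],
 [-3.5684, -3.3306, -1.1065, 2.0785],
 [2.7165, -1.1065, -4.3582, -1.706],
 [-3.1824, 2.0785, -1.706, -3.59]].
sigma(A) ≈ {-6, -5, 6} (-5 with multiplicity 2)

A is real symmetric, so its spectrum consists of real eigenvalues. Expanding the characteristic polynomial of the displayed matrix gives
  det(λ I - A) = p(λ) = λ^4 + (10)λ^3 + (-11)λ^2 + (-360.0023)λ + (-900.0128).
Solving p(λ) = 0 yields eigenvalues ≈ -6, -5, -5, 6. (A is shown rounded to 4 decimals, so these recover the underlying integer eigenvalues to within that precision.)
Verification: the trace of A = -10 equals the sum of eigenvalues -10, and det(A) ≈ -900.0128 matches the eigenvalue product -900.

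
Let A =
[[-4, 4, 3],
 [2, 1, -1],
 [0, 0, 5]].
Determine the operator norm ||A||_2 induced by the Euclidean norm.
||A||_2 ≈ 7.1842 (= sqrt(largest eigenvalue of A^T A))

||A||_2 = sigma_max(A) = sqrt(lambda_max(A^T A)). Form the symmetric matrix M = A^T A =
[[20, -14, -14],
 [-14, 17, 11],
 [-14, 11, 35]].
Its characteristic polynomial (trace, sum of principal 2x2 minors, determinant of M give the coefficients) is
  p(λ) = det(λ I - M) = λ^3 - 72λ^2 + 1122λ - 3600.
No integer candidate from the rational root theorem (±divisors of 3600) is a root, so the roots are irrational. The cubic discriminant is Δ = 386295264 > 0, so there are three distinct real roots. p(4) = -200 and p(5) = 335 have opposite signs, so a root lies in (4, 5); Newton's method refines it to λ ≈ 4.3489. p(16) = 16 and p(17) = -421 have opposite signs, so a root lies in (16, 17); Newton's method refines it to λ ≈ 16.0386. p(51) = -999 and p(52) = 664 have opposite signs, so a root lies in (51, 52); Newton's method refines it to λ ≈ 51.6125. Check (Vieta): the three roots sum to 72, matching tr M = 72.
So the eigenvalues of A^T A are ≈ 4.3489, 16.0386, 51.6125 (all ≥ 0, as they must be for A^T A). The largest is λ_max ≈ 51.6125, hence ||A||_2 = sqrt(λ_max) ≈ 7.1842.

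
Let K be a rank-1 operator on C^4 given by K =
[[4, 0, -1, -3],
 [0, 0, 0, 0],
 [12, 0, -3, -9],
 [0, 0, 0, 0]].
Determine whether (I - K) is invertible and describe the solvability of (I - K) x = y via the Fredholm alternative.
(I - K) is singular (det(I - K) = 0, i.e. 1 ∈ sigma(K)). (I - K) x = y is solvable iff y ⊥ ker((I - K)^*) = span{(4, 0, -1, -3)}, i.e. iff 4y_1 - y_3 - 3y_4 = 0. When solvable, the solutions are x = y + c·(1, 0, 3, 0), c arbitrary (ker(I - K) = span{(1, 0, 3, 0)}, dimension 1).

K has rank 1, so it is an outer product K = u v^T: every row of K is a multiple of one row vector. Reading off the entries, u = (1, 0, 3, 0) and v = (4, 0, -1, -3) (row i of K equals u_i·v^T). A rank-one matrix u v^T satisfies K u = u (v·u) and kills the (3)-dimensional subspace v^⊥, so its characteristic polynomial is lambda^3 (lambda - v·u) with v·u = tr K = 1. Hence the eigenvalues of I - K are 1 (multiplicity 3) and 1 - (1) = 0, so det(I - K) = 0. (Direct check: I - K =
[[-3, 0, 1, 3],
 [0, 1, 0, 0],
 [-12, 0, 4, 9],
 [0, 0, 0, 1]]
has determinant 0.) So 1 is an eigenvalue of K and (I - K) is not invertible. The finite-dimensional Fredholm alternative says: either (I - K) is invertible, or ker(I - K) ≠ {0} and then range(I - K) = ker((I - K)^*)^⊥, with dim ker(I - K) = dim ker((I - K)^*). We are in the second case, so we need both kernels. Kernel of I - K: (I - K) u = u - u (v·u) = u - u = 0, so ker(I - K) = span{u} = span{(1, 0, 3, 0)} (it is exactly 1-dimensional because rank(I - K) = 3). Kernel of the adjoint: K is real, so (I - K)^* = I - K^T = I - v u^T, and (I - v u^T) v = v - v (u·v) = 0; hence ker((I - K)^*) = span{v} = span{(4, 0, -1, -3)}. Therefore (I - K) x = y is solvable iff <y, v> = 0, i.e. iff 4y_1 - y_3 - 3y_4 = 0. When this holds, K y = u (v·y) = 0, so (I - K) y = y and x = y is a particular solution; the full solution set is the line x = y + c·u = y + c·(1, 0, 3, 0), c ∈ C.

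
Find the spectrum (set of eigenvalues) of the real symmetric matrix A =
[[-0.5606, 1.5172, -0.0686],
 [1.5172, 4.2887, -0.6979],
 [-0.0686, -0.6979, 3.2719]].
sigma(A) ≈ {-1, 3, 5}

A is real symmetric, so its spectrum consists of real eigenvalues. Expanding the characteristic polynomial of the displayed matrix gives
  det(λ I - A) = p(λ) = λ^3 + (-7)λ^2 + (7)λ + (15).
Solving p(λ) = 0 yields eigenvalues ≈ -1, 3, 5. (A is shown rounded to 4 decimals, so these recover the underlying integer eigenvalues to within that precision.)
Verification: the trace of A = 7 equals the sum of eigenvalues 7, and det(A) ≈ -14.9999 matches the eigenvalue product -15.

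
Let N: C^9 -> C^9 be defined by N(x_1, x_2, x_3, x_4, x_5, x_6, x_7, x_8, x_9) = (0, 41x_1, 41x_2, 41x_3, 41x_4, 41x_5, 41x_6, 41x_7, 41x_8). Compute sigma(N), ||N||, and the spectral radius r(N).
sigma(N) = {0}; ||N|| = 41; r(N) = 0. (N is nilpotent with N^9 = 0.)

On C^9, N is a strictly lower-triangular matrix with 41 on the subdiagonal and zeros elsewhere, so its characteristic polynomial is lambda^9 and every eigenvalue is 0: sigma(N) = {0}. For the operator norm, N e_i = 41e_{i+1} for i = 1, ..., 8 and N e_9 = 0, so the singular values of N are 41 (with multiplicity 8) and 0; hence ||N|| = 41. The spectral radius r(N) = max|lambda| = 0. Note ||N|| > r(N) — characteristic of non-normal nilpotent operators. Indeed N^9 = 0.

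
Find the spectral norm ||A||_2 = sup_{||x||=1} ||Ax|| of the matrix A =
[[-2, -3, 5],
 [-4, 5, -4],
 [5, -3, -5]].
||A||_2 ≈ 8.8358 (= sqrt(largest eigenvalue of A^T A))

||A||_2 = sigma_max(A) = sqrt(lambda_max(A^T A)). Form the symmetric matrix M = A^T A =
[[45, -29, -19],
 [-29, 43, -20],
 [-19, -20, 66]].
Its characteristic polynomial (trace, sum of principal 2x2 minors, determinant of M give the coefficients) is
  p(λ) = det(λ I - M) = λ^3 - 154λ^2 + 6141λ - 16641.
No integer candidate from the rational root theorem (±divisors of 16641) is a root, so the roots are irrational. The cubic discriminant is Δ = 711386361 > 0, so there are three distinct real roots. p(2) = -4967 and p(3) = 423 have opposite signs, so a root lies in (2, 3); Newton's method refines it to λ ≈ 2.9195. p(73) = 3 and p(74) = -287 have opposite signs, so a root lies in (73, 74); Newton's method refines it to λ ≈ 73.0084. p(78) = -27 and p(79) = 423 have opposite signs, so a root lies in (78, 79); Newton's method refines it to λ ≈ 78.072. Check (Vieta): the three roots sum to 154, matching tr M = 154.
So the eigenvalues of A^T A are ≈ 2.9195, 73.0084, 78.072 (all ≥ 0, as they must be for A^T A). The largest is λ_max ≈ 78.072, hence ||A||_2 = sqrt(λ_max) ≈ 8.8358.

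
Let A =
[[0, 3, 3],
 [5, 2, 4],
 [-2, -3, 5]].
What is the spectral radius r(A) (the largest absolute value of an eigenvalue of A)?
r(A) ≈ 6.5934

The eigenvalues of A are the roots of its characteristic polynomial. With M = A (coefficients from the trace, the sum of principal 2x2 minors, and det A):
  p(λ) = det(λ I - M) = λ^3 - 7λ^2 + 13λ + 132.
No integer candidate from the rational root theorem (±divisors of 132) is a root, so the roots are irrational. The cubic discriminant is Δ = -506067 < 0, so there is one real root and a complex-conjugate pair. p(-4) = -96 and p(-3) = 3 have opposite signs, so a root lies in (-4, -3); Newton's method refines it to λ ≈ -3.0363. Dividing out (λ - (-3.0363)) leaves approximately λ^2 - 10.0363λ + 43.4736. For λ^2 - 10.0363λ + 43.4736 the discriminant is -73.1664. It is negative, so the remaining roots are the complex-conjugate pair λ ≈ 5.0182 ± 4.2769i. Their product equals the constant term, so |λ|^2 ≈ 43.4736 and |λ| ≈ 6.5934.
Thus the eigenvalues (to 4 decimals) are -3.0363 (modulus 3.0363); 5.0182 ± 4.2769i (modulus 6.5934). The spectral radius is the largest modulus: r(A) ≈ 6.5934. (Cross-check: r(A) ≤ ||A||_2 ≈ 7.4959; equality holds whenever A is normal, though it can also hold for some non-normal A.)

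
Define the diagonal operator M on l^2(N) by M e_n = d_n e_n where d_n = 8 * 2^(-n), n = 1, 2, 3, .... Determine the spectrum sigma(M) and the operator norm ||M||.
sigma(M) = {8 * 2^(-n) : n ≥ 1} ∪ {0}; ||M|| = 4

A bounded diagonal operator on l^2 with diagonal entries d_n has spectrum equal to the closure of {d_n : n ≥ 1}: every d_n is an eigenvalue (with eigenvector e_n), so {d_n} ⊂ sigma(M); the spectrum is closed, so its closure is too; and for lambda not in the closure, (M - lambda I) has bounded inverse (the diagonal entries 1/(d_n - lambda) are bounded). For our sequence d_n = 8 * 2^(-n), n = 1, 2, 3, ...:
  - {d_n} = {8 * 2^(-n) : n ≥ 1}; the only limit point is 0
  - closure = {8 * 2^(-n) : n ≥ 1} ∪ {0}
For the norm: a diagonal operator has ||M|| = sup_n |d_n|. Here d_n = 8 * 2^(-n) is positive and decreasing, so sup_n |d_n| = d_1 = 8/2 = 4. So ||M|| = 4.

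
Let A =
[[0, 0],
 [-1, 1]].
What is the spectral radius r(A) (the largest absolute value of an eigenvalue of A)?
r(A) = 1

The eigenvalues of A are the roots of its characteristic polynomial. With M = A (coefficients from the trace and determinant):
  p(λ) = det(λ I - M) = λ^2 - λ.
For λ^2 - λ the discriminant is 1. It is a perfect square (1^2), so the roots are rational: λ = (1 ± 1)/2 = 1, 0.
Thus the eigenvalues (to 4 decimals) are 1 (modulus 1); 0 (modulus 0). The spectral radius is the largest modulus: r(A) = 1. (Cross-check: r(A) ≤ ||A||_2 ≈ 1.4142; equality holds whenever A is normal, though it can also hold for some non-normal A.)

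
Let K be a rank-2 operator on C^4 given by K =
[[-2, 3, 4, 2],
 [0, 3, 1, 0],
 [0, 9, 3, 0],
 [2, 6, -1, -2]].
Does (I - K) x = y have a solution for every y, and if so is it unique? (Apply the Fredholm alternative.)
(I - K) is invertible (det(I - K) = -25 ≠ 0), so for every y in C^4 the equation (I - K) x = y has a unique solution.

K has rank 2 and factors as K = U V^T = u1 v1^T + u2 v2^T with u1 = (-1, -1, -3, -2), v1 = (-2, -3, 2, 2), u2 = (-2, -1, -3, -1), v2 = (2, 0, -3, -2) (multiplying out reproduces the displayed K). The nonzero eigenvalues of U V^T coincide with those of the 2 x 2 matrix G = V^T U = [[v1·u1, v1·u2], [v2·u1, v2·u2]] = [[-5, -1], [11, 7]], and by the Sylvester determinant identity det(I_4 - U V^T) = det(I_2 - V^T U) = det([[6, 1], [-11, -6]]) = (6)(-6) - (1)(-11) = -25. (Direct check: I - K =
[[3, -3, -4, -2],
 [0, -2, -1, 0],
 [0, -9, -2, 0],
 [-2, -6, 1, 3]]
has determinant -25.) The finite-dimensional Fredholm alternative says: either (I - K) is invertible, or ker(I - K) ≠ {0} and then range(I - K) = ker((I - K)^*)^⊥, with dim ker(I - K) = dim ker((I - K)^*). Since det(I - K) ≠ 0, 1 is not an eigenvalue of K and ker(I - K) = {0}, so we are in the first case: for every y there is a unique x = (I - K)^(-1) y. (Explicitly, by the Woodbury identity, (I - U V^T)^(-1) = I + U (I_2 - G)^(-1) V^T.)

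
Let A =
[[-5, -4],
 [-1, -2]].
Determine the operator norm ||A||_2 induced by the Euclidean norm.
||A||_2 = sqrt((46 + sqrt(1972))/2) ≈ 6.7234 (= sqrt(largest eigenvalue of A^T A))

||A||_2 = sigma_max(A) = sqrt(lambda_max(A^T A)). Form the symmetric matrix M = A^T A =
[[26, 22],
 [22, 20]].
Its characteristic polynomial (trace, determinant of M give the coefficients) is
  p(λ) = det(λ I - M) = λ^2 - 46λ + 36.
For λ^2 - 46λ + 36 the discriminant is 1972. It is nonnegative but not a perfect square, so the roots are real and irrational: λ = (46 ± sqrt(1972))/2 ≈ 45.2036, 0.7964.
So the eigenvalues of A^T A are ≈ 0.7964, 45.2036 (all ≥ 0, as they must be for A^T A). The largest is λ_max = (46 + sqrt(1972))/2 ≈ 45.2036, hence ||A||_2 = sqrt(λ_max) = sqrt((46 + sqrt(1972))/2) ≈ 6.7234.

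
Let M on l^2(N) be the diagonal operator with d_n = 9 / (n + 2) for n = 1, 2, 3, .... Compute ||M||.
||M|| = 3 (attained at n = 1)

For M diagonal, ||M|| = sup_n |d_n| = sup_n 9/(n + 2). This is positive and strictly decreasing in n, so the supremum is attained at n = 1: d_1 = 9/(1 + 2) = 3. Hence ||M|| = 3.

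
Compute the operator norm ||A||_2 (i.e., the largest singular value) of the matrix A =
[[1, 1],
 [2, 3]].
||A||_2 = sqrt((15 + sqrt(221))/2) ≈ 3.8643 (= sqrt(largest eigenvalue of A^T A))

||A||_2 = sigma_max(A) = sqrt(lambda_max(A^T A)). Form the symmetric matrix M = A^T A =
[[5, 7],
 [7, 10]].
Its characteristic polynomial (trace, determinant of M give the coefficients) is
  p(λ) = det(λ I - M) = λ^2 - 15λ + 1.
For λ^2 - 15λ + 1 the discriminant is 221. It is nonnegative but not a perfect square, so the roots are real and irrational: λ = (15 ± sqrt(221))/2 ≈ 14.933, 0.067.
So the eigenvalues of A^T A are ≈ 0.067, 14.933 (all ≥ 0, as they must be for A^T A). The largest is λ_max = (15 + sqrt(221))/2 ≈ 14.933, hence ||A||_2 = sqrt(λ_max) = sqrt((15 + sqrt(221))/2) ≈ 3.8643.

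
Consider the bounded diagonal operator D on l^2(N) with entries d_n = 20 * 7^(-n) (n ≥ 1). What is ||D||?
||D|| = 20/7 (attained at n = 1)

For D diagonal, ||D|| = sup_n |d_n|. The sequence d_n = 20 * 7^(-n) is positive and strictly decreasing (ratio 7^(-1) < 1), so the supremum is d_1 = 20/7. Hence ||D|| = 20/7.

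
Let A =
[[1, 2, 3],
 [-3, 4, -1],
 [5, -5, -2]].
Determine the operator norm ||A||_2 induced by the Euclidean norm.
||A||_2 ≈ 8.8043 (= sqrt(largest eigenvalue of A^T A))

||A||_2 = sigma_max(A) = sqrt(lambda_max(A^T A)). Form the symmetric matrix M = A^T A =
[[35, -35, -4],
 [-35, 45, 12],
 [-4, 12, 14]].
Its characteristic polynomial (trace, sum of principal 2x2 minors, determinant of M give the coefficients) is
  p(λ) = det(λ I - M) = λ^3 - 94λ^2 + 1310λ - 2500.
No integer candidate from the rational root theorem (±divisors of 2500) is a root, so the roots are irrational. The cubic discriminant is Δ = 3237805600 > 0, so there are three distinct real roots. p(2) = -248 and p(3) = 611 have opposite signs, so a root lies in (2, 3); Newton's method refines it to λ ≈ 2.2689. p(14) = 160 and p(15) = -625 have opposite signs, so a root lies in (14, 15); Newton's method refines it to λ ≈ 14.2147. p(77) = -2423 and p(78) = 2336 have opposite signs, so a root lies in (77, 78); Newton's method refines it to λ ≈ 77.5164. Check (Vieta): the three roots sum to 94, matching tr M = 94.
So the eigenvalues of A^T A are ≈ 2.2689, 14.2147, 77.5164 (all ≥ 0, as they must be for A^T A). The largest is λ_max ≈ 77.5164, hence ||A||_2 = sqrt(λ_max) ≈ 8.8043.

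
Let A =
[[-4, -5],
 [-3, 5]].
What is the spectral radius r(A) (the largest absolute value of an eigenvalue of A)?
r(A) = (1 + sqrt(141))/2 ≈ 6.4372

The eigenvalues of A are the roots of its characteristic polynomial. With M = A (coefficients from the trace and determinant):
  p(λ) = det(λ I - M) = λ^2 - λ - 35.
For λ^2 - λ - 35 the discriminant is 141. It is nonnegative but not a perfect square, so the roots are real and irrational: λ = (1 ± sqrt(141))/2 ≈ 6.4372, -5.4372.
Thus the eigenvalues (to 4 decimals) are 6.4372 (modulus 6.4372); -5.4372 (modulus 5.4372). The spectral radius is the largest modulus: r(A) = (1 + sqrt(141))/2 ≈ 6.4372. (Cross-check: r(A) ≤ ||A||_2 ≈ 7.1388; equality holds whenever A is normal, though it can also hold for some non-normal A.)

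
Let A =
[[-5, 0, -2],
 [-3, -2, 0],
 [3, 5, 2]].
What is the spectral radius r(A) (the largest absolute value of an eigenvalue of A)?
r(A) ≈ 4.1873

The eigenvalues of A are the roots of its characteristic polynomial. With M = A (coefficients from the trace, the sum of principal 2x2 minors, and det A):
  p(λ) = det(λ I - M) = λ^3 + 5λ^2 + 2λ - 38.
No integer candidate from the rational root theorem (±divisors of 38) is a root, so the roots are irrational. The cubic discriminant is Δ = -26760 < 0, so there is one real root and a complex-conjugate pair. p(2) = -6 and p(3) = 40 have opposite signs, so a root lies in (2, 3); Newton's method refines it to λ ≈ 2.1673. Dividing out (λ - (2.1673)) leaves approximately λ^2 + 7.1673λ + 17.5335. For λ^2 + 7.1673λ + 17.5335 the discriminant is -18.7641. It is negative, so the remaining roots are the complex-conjugate pair λ ≈ -3.5836 ± 2.1659i. Their product equals the constant term, so |λ|^2 ≈ 17.5335 and |λ| ≈ 4.1873.
Thus the eigenvalues (to 4 decimals) are 2.1673 (modulus 2.1673); -3.5836 ± 2.1659i (modulus 4.1873). The spectral radius is the largest modulus: r(A) ≈ 4.1873. (Cross-check: r(A) ≤ ||A||_2 ≈ 8.0263; equality holds whenever A is normal, though it can also hold for some non-normal A.)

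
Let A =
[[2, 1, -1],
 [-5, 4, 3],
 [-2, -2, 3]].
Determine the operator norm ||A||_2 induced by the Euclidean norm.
||A||_2 ≈ 7.4765 (= sqrt(largest eigenvalue of A^T A))

||A||_2 = sigma_max(A) = sqrt(lambda_max(A^T A)). Form the symmetric matrix M = A^T A =
[[33, -14, -23],
 [-14, 21, 5],
 [-23, 5, 19]].
Its characteristic polynomial (trace, sum of principal 2x2 minors, determinant of M give the coefficients) is
  p(λ) = det(λ I - M) = λ^3 - 73λ^2 + 969λ - 729.
No integer candidate from the rational root theorem (±divisors of 729) is a root, so the roots are irrational. The cubic discriminant is Δ = 1143798768 > 0, so there are three distinct real roots. p(0) = -729 and p(1) = 168 have opposite signs, so a root lies in (0, 1); Newton's method refines it to λ ≈ 0.8. p(16) = 183 and p(17) = -440 have opposite signs, so a root lies in (16, 17); Newton's method refines it to λ ≈ 16.3018. p(55) = -1884 and p(56) = 223 have opposite signs, so a root lies in (55, 56); Newton's method refines it to λ ≈ 55.8982. Check (Vieta): the three roots sum to 73, matching tr M = 73.
So the eigenvalues of A^T A are ≈ 0.8, 16.3018, 55.8982 (all ≥ 0, as they must be for A^T A). The largest is λ_max ≈ 55.8982, hence ||A||_2 = sqrt(λ_max) ≈ 7.4765.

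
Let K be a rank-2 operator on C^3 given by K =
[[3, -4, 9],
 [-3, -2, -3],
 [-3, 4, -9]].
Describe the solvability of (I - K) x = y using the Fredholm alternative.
(I - K) is invertible (det(I - K) = 21 ≠ 0), so for every y in C^3 the equation (I - K) x = y has a unique solution.

K has rank 2 and factors as K = U V^T = u1 v1^T + u2 v2^T with u1 = (-2, 0, 2), v1 = (0, 3, -3), u2 = (1, -1, -1), v2 = (3, 2, 3) (multiplying out reproduces the displayed K). The nonzero eigenvalues of U V^T coincide with those of the 2 x 2 matrix G = V^T U = [[v1·u1, v1·u2], [v2·u1, v2·u2]] = [[-6, 0], [0, -2]], and by the Sylvester determinant identity det(I_3 - U V^T) = det(I_2 - V^T U) = det([[7, 0], [0, 3]]) = (7)(3) - (0)(0) = 21. (Direct check: I - K =
[[-2, 4, -9],
 [3, 3, 3],
 [3, -4, 10]]
has determinant 21.) The finite-dimensional Fredholm alternative says: either (I - K) is invertible, or ker(I - K) ≠ {0} and then range(I - K) = ker((I - K)^*)^⊥, with dim ker(I - K) = dim ker((I - K)^*). Since det(I - K) ≠ 0, 1 is not an eigenvalue of K and ker(I - K) = {0}, so we are in the first case: for every y there is a unique x = (I - K)^(-1) y. (Explicitly, by the Woodbury identity, (I - U V^T)^(-1) = I + U (I_2 - G)^(-1) V^T.)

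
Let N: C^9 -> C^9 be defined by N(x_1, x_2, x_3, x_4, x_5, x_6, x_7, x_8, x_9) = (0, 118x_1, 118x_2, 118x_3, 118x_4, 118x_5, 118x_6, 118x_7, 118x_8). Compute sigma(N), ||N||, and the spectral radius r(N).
sigma(N) = {0}; ||N|| = 118; r(N) = 0. (N is nilpotent with N^9 = 0.)

On C^9, N is a strictly lower-triangular matrix with 118 on the subdiagonal and zeros elsewhere, so its characteristic polynomial is lambda^9 and every eigenvalue is 0: sigma(N) = {0}. For the operator norm, N e_i = 118e_{i+1} for i = 1, ..., 8 and N e_9 = 0, so the singular values of N are 118 (with multiplicity 8) and 0; hence ||N|| = 118. The spectral radius r(N) = max|lambda| = 0. Note ||N|| > r(N) — characteristic of non-normal nilpotent operators. Indeed N^9 = 0.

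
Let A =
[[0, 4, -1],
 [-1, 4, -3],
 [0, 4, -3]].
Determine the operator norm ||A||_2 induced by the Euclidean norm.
||A||_2 ≈ 8.088 (= sqrt(largest eigenvalue of A^T A))

||A||_2 = sigma_max(A) = sqrt(lambda_max(A^T A)). Form the symmetric matrix M = A^T A =
[[1, -4, 3],
 [-4, 48, -28],
 [3, -28, 19]].
Its characteristic polynomial (trace, sum of principal 2x2 minors, determinant of M give the coefficients) is
  p(λ) = det(λ I - M) = λ^3 - 68λ^2 + 170λ - 64.
No integer candidate from the rational root theorem (±divisors of 64) is a root, so the roots are irrational. The cubic discriminant is Δ = 46693536 > 0, so there are three distinct real roots. p(0) = -64 and p(1) = 39 have opposite signs, so a root lies in (0, 1); Newton's method refines it to λ ≈ 0.4608. p(2) = 12 and p(3) = -139 have opposite signs, so a root lies in (2, 3); Newton's method refines it to λ ≈ 2.1229. p(65) = -1689 and p(66) = 2444 have opposite signs, so a root lies in (65, 66); Newton's method refines it to λ ≈ 65.4162. Check (Vieta): the three roots sum to 68, matching tr M = 68.
So the eigenvalues of A^T A are ≈ 0.4608, 2.1229, 65.4162 (all ≥ 0, as they must be for A^T A). The largest is λ_max ≈ 65.4162, hence ||A||_2 = sqrt(λ_max) ≈ 8.088.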